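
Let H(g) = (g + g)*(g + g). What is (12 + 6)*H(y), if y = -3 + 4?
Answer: 72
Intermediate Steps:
y = 1
H(g) = 4*g² (H(g) = (2*g)*(2*g) = 4*g²)
(12 + 6)*H(y) = (12 + 6)*(4*1²) = 18*(4*1) = 18*4 = 72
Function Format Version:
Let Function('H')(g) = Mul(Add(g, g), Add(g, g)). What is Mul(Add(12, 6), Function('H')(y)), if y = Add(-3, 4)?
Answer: 72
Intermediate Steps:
y = 1
Function('H')(g) = Mul(4, Pow(g, 2)) (Function('H')(g) = Mul(Mul(2, g), Mul(2, g)) = Mul(4, Pow(g, 2)))
Mul(Add(12, 6), Function('H')(y)) = Mul(Add(12, 6), Mul(4, Pow(1, 2))) = Mul(18, Mul(4, 1)) = Mul(18, 4) = 72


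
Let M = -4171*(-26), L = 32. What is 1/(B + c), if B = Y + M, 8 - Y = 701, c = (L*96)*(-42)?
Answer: -1/21271 ≈ -4.7012e-5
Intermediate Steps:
c = -129024 (c = (32*96)*(-42) = 3072*(-42) = -129024)
M = 108446
Y = -693 (Y = 8 - 1*701 = 8 - 701 = -693)
B = 107753 (B = -693 + 108446 = 107753)
1/(B + c) = 1/(107753 - 129024) = 1/(-21271) = -1/21271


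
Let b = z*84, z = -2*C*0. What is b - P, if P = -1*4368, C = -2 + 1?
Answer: 4368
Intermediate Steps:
C = -1
z = 0 (z = -2*(-1)*0 = 2*0 = 0)
P = -4368
b = 0 (b = 0*84 = 0)
b - P = 0 - 1*(-4368) = 0 + 4368 = 4368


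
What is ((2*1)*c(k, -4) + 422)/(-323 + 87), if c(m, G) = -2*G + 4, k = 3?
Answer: -223/118 ≈ -1.8898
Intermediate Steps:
c(m, G) = 4 - 2*G
((2*1)*c(k, -4) + 422)/(-323 + 87) = ((2*1)*(4 - 2*(-4)) + 422)/(-323 + 87) = (2*(4 + 8) + 422)/(-236) = (2*12 + 422)*(-1/236) = (24 + 422)*(-1/236) = 446*(-1/236) = -223/118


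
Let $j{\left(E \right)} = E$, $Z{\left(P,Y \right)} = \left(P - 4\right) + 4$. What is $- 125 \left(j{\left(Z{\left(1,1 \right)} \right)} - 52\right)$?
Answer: $6375$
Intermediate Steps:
$Z{\left(P,Y \right)} = P$ ($Z{\left(P,Y \right)} = \left(-4 + P\right) + 4 = P$)
$- 125 \left(j{\left(Z{\left(1,1 \right)} \right)} - 52\right) = - 125 \left(1 - 52\right) = \left(-125\right) \left(-51\right) = 6375$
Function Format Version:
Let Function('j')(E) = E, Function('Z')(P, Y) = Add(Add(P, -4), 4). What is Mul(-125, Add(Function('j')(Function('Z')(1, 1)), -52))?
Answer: 6375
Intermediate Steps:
Function('Z')(P, Y) = P (Function('Z')(P, Y) = Add(Add(-4, P), 4) = P)
Mul(-125, Add(Function('j')(Function('Z')(1, 1)), -52)) = Mul(-125, Add(1, -52)) = Mul(-125, -51) = 6375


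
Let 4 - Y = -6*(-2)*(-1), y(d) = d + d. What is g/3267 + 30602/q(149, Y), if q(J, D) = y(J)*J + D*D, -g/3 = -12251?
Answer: 32246152/2701809 ≈ 11.935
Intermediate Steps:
g = 36753 (g = -3*(-12251) = 36753)
y(d) = 2*d
Y = 16 (Y = 4 - (-6*(-2))*(-1) = 4 - 12*(-1) = 4 - 1*(-12) = 4 + 12 = 16)
q(J, D) = D**2 + 2*J**2 (q(J, D) = (2*J)*J + D*D = 2*J**2 + D**2 = D**2 + 2*J**2)
g/3267 + 30602/q(149, Y) = 36753/3267 + 30602/(16**2 + 2*149**2) = 36753*(1/3267) + 30602/(256 + 2*22201) = 12251/1089 + 30602/(256 + 44402) = 12251/1089 + 30602/44658 = 12251/1089 + 30602*(1/44658) = 12251/1089 + 15301/22329 = 32246152/2701809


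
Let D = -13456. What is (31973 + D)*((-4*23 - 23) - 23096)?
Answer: -429798087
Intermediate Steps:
(31973 + D)*((-4*23 - 23) - 23096) = (31973 - 13456)*((-4*23 - 23) - 23096) = 18517*((-92 - 23) - 23096) = 18517*(-115 - 23096) = 18517*(-23211) = -429798087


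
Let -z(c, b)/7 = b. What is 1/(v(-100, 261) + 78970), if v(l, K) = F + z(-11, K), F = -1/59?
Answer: 59/4551436 ≈ 1.2963e-5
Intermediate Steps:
z(c, b) = -7*b
F = -1/59 (F = -1*1/59 = -1/59 ≈ -0.016949)
v(l, K) = -1/59 - 7*K
1/(v(-100, 261) + 78970) = 1/((-1/59 - 7*261) + 78970) = 1/((-1/59 - 1827) + 78970) = 1/(-107794/59 + 78970) = 1/(4551436/59) = 59/4551436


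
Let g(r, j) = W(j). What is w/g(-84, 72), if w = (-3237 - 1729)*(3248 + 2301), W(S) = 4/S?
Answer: -496014012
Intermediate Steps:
w = -27556334 (w = -4966*5549 = -27556334)
g(r, j) = 4/j
w/g(-84, 72) = -27556334/(4/72) = -27556334/(4*(1/72)) = -27556334/1/18 = -27556334*18 = -496014012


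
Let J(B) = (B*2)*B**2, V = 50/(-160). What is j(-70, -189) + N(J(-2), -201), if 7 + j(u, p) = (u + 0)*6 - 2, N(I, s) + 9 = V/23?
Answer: -161189/368 ≈ -438.01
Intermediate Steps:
V = -5/16 (V = 50*(-1/160) = -5/16 ≈ -0.31250)
J(B) = 2*B**3 (J(B) = (2*B)*B**2 = 2*B**3)
N(I, s) = -3317/368 (N(I, s) = -9 - 5/16/23 = -9 - 5/16*1/23 = -9 - 5/368 = -3317/368)
j(u, p) = -9 + 6*u (j(u, p) = -7 + ((u + 0)*6 - 2) = -7 + (u*6 - 2) = -7 + (6*u - 2) = -7 + (-2 + 6*u) = -9 + 6*u)
j(-70, -189) + N(J(-2), -201) = (-9 + 6*(-70)) - 3317/368 = (-9 - 420) - 3317/368 = -429 - 3317/368 = -161189/368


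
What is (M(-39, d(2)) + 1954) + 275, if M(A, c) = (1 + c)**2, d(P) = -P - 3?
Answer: 2245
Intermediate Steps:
d(P) = -3 - P
(M(-39, d(2)) + 1954) + 275 = ((1 + (-3 - 1*2))**2 + 1954) + 275 = ((1 + (-3 - 2))**2 + 1954) + 275 = ((1 - 5)**2 + 1954) + 275 = ((-4)**2 + 1954) + 275 = (16 + 1954) + 275 = 1970 + 275 = 2245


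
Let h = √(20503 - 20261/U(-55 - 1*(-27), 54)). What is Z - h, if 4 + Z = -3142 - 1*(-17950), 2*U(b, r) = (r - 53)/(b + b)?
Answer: 14804 - 3*√254415 ≈ 13291.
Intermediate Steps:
U(b, r) = (-53 + r)/(4*b) (U(b, r) = ((r - 53)/(b + b))/2 = ((-53 + r)/((2*b)))/2 = ((-53 + r)*(1/(2*b)))/2 = ((-53 + r)/(2*b))/2 = (-53 + r)/(4*b))
Z = 14804 (Z = -4 + (-3142 - 1*(-17950)) = -4 + (-3142 + 17950) = -4 + 14808 = 14804)
h = 3*√254415 (h = √(20503 - 20261*4*(-55 - 1*(-27))/(-53 + 54)) = √(20503 - 20261/((¼)*1/(-55 + 27))) = √(20503 - 20261/((¼)*1/(-28))) = √(20503 - 20261/((¼)*(-1/28)*1)) = √(20503 - 20261/(-1/112)) = √(20503 - 20261*(-112)) = √(20503 + 2269232) = √2289735 = 3*√254415 ≈ 1513.2)
Z - h = 14804 - 3*√254415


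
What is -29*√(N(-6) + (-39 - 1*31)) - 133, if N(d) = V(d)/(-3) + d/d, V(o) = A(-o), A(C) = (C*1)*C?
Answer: -133 - 261*I ≈ -133.0 - 261.0*I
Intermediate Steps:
A(C) = C² (A(C) = C*C = C²)
V(o) = o² (V(o) = (-o)² = o²)
N(d) = 1 - d²/3 (N(d) = d²/(-3) + d/d = d²*(-⅓) + 1 = -d²/3 + 1 = 1 - d²/3)
-29*√(N(-6) + (-39 - 1*31)) - 133 = -29*√((1 - ⅓*(-6)²) + (-39 - 1*31)) - 133 = -29*√((1 - ⅓*36) + (-39 - 31)) - 133 = -29*√((1 - 12) - 70) - 133 = -29*√(-11 - 70) - 133 = -261*I - 133 = -133 - 261*I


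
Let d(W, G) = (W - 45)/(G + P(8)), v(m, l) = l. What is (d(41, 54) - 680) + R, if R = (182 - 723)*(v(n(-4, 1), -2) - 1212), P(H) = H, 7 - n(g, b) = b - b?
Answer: 20338912/31 ≈ 6.5609e+5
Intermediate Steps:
n(g, b) = 7 (n(g, b) = 7 - (b - b) = 7 - 1*0 = 7 + 0 = 7)
d(W, G) = (-45 + W)/(8 + G) (d(W, G) = (W - 45)/(G + 8) = (-45 + W)/(8 + G))
R = 656774 (R = (182 - 723)*(-2 - 1212) = -541*(-1214) = 656774)
(d(41, 54) - 680) + R = ((-45 + 41)/(8 + 54) - 680) + 656774 = (-4/62 - 680) + 656774 = ((1/62)*(-4) - 680) + 656774 = (-2/31 - 680) + 656774 = -21082/31 + 656774 = 20338912/31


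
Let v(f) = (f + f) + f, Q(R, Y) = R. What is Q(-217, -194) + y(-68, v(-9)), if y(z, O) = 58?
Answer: -159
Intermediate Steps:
v(f) = 3*f (v(f) = 2*f + f = 3*f)
Q(-217, -194) + y(-68, v(-9)) = -217 + 58 = -159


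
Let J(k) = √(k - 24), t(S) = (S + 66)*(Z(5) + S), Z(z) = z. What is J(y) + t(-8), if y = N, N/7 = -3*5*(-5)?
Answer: -174 + √501 ≈ -151.62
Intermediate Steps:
t(S) = (5 + S)*(66 + S) (t(S) = (S + 66)*(5 + S) = (66 + S)*(5 + S) = (5 + S)*(66 + S))
N = 525 (N = 7*(-3*5*(-5)) = 7*(-15*(-5)) = 7*75 = 525)
y = 525
J(k) = √(-24 + k)
J(y) + t(-8) = √(-24 + 525) + (330 + (-8)² + 71*(-8)) = √501 + (330 + 64 - 568) = √501 - 174 = -174 + √501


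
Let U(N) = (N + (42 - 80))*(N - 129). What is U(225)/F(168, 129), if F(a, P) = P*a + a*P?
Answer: 374/903 ≈ 0.41418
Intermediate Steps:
U(N) = (-129 + N)*(-38 + N) (U(N) = (N - 38)*(-129 + N) = (-38 + N)*(-129 + N) = (-129 + N)*(-38 + N))
F(a, P) = 2*P*a (F(a, P) = P*a + P*a = 2*P*a)
U(225)/F(168, 129) = (4902 + 225**2 - 167*225)/((2*129*168)) = (4902 + 50625 - 37575)/43344 = 17952*(1/43344) = 374/903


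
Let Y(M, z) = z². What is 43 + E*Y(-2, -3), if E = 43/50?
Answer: 2537/50 ≈ 50.740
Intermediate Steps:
E = 43/50 (E = 43*(1/50) = 43/50 ≈ 0.86000)
43 + E*Y(-2, -3) = 43 + (43/50)*(-3)² = 43 + (43/50)*9 = 43 + 387/50 = 2537/50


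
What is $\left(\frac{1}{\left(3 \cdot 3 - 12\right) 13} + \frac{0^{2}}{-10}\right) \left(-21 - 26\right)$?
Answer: $\frac{47}{39} \approx 1.2051$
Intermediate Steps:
$\left(\frac{1}{\left(3 \cdot 3 - 12\right) 13} + \frac{0^{2}}{-10}\right) \left(-21 - 26\right) = \left(\frac{1}{9 - 12} \cdot \frac{1}{13} + 0 \left(- \frac{1}{10}\right)\right) \left(-47\right) = \left(\frac{1}{-3} \cdot \frac{1}{13} + 0\right) \left(-47\right) = \left(\left(- \frac{1}{3}\right) \frac{1}{13} + 0\right) \left(-47\right) = \left(- \frac{1}{39} + 0\right) \left(-47\right) = \left(- \frac{1}{39}\right) \left(-47\right) = \frac{47}{39}$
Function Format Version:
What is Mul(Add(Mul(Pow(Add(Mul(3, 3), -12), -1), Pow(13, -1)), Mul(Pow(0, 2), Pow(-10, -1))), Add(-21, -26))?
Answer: Rational(47, 39) ≈ 1.2051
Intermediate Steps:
Mul(Add(Mul(Pow(Add(Mul(3, 3), -12), -1), Pow(13, -1)), Mul(Pow(0, 2), Pow(-10, -1))), Add(-21, -26)) = Mul(Add(Mul(Pow(Add(9, -12), -1), Rational(1, 13)), Mul(0, Rational(-1, 10))), -47) = Mul(Add(Mul(Pow(-3, -1), Rational(1, 13)), 0), -47) = Mul(Add(Mul(Rational(-1, 3), Rational(1, 13)), 0), -47) = Mul(Add(Rational(-1, 39), 0), -47) = Mul(Rational(-1, 39), -47) = Rational(47, 39)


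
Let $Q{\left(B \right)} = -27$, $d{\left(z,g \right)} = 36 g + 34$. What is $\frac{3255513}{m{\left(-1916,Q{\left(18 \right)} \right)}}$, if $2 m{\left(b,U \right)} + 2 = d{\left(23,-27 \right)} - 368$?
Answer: $- \frac{1085171}{218} \approx -4977.9$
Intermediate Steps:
$d{\left(z,g \right)} = 34 + 36 g$
$m{\left(b,U \right)} = -654$ ($m{\left(b,U \right)} = -1 + \frac{\left(34 + 36 \left(-27\right)\right) - 368}{2} = -1 + \frac{\left(34 - 972\right) - 368}{2} = -1 + \frac{-938 - 368}{2} = -1 + \frac{1}{2} \left(-1306\right) = -1 - 653 = -654$)
$\frac{3255513}{m{\left(-1916,Q{\left(18 \right)} \right)}} = \frac{3255513}{-654} = 3255513 \left(- \frac{1}{654}\right) = - \frac{1085171}{218}$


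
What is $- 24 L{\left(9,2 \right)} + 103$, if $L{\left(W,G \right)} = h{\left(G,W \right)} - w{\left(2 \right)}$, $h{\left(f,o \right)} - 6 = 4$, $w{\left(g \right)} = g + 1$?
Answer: $-65$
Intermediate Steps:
$w{\left(g \right)} = 1 + g$
$h{\left(f,o \right)} = 10$ ($h{\left(f,o \right)} = 6 + 4 = 10$)
$L{\left(W,G \right)} = 7$ ($L{\left(W,G \right)} = 10 - \left(1 + 2\right) = 10 - 3 = 7$)
$- 24 L{\left(9,2 \right)} + 103 = \left(-24\right) 7 + 103 = -168 + 103 = -65$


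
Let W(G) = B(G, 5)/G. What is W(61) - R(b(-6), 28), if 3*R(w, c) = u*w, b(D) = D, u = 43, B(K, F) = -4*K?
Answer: 82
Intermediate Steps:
R(w, c) = 43*w/3 (R(w, c) = (43*w)/3 = 43*w/3)
W(G) = -4 (W(G) = (-4*G)/G = -4)
W(61) - R(b(-6), 28) = -4 - 43*(-6)/3 = -4 - 1*(-86) = -4 + 86 = 82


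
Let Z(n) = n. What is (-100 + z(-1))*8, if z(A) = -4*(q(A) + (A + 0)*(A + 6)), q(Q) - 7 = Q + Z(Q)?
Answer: -800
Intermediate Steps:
q(Q) = 7 + 2*Q (q(Q) = 7 + (Q + Q) = 7 + 2*Q)
z(A) = -28 - 8*A - 4*A*(6 + A) (z(A) = -4*((7 + 2*A) + (A + 0)*(A + 6)) = -4*((7 + 2*A) + A*(6 + A)) = -4*(7 + 2*A + A*(6 + A)) = -28 - 8*A - 4*A*(6 + A))
(-100 + z(-1))*8 = (-100 + (-28 - 32*(-1) - 4*(-1)²))*8 = (-100 + (-28 + 32 - 4*1))*8 = (-100 + (-28 + 32 - 4))*8 = (-100 + 0)*8 = -100*8 = -800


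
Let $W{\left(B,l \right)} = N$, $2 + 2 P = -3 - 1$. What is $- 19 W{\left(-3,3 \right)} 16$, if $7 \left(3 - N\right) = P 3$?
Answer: $- \frac{9120}{7} \approx -1302.9$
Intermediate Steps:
$P = -3$ ($P = -1 + \frac{-3 - 1}{2} = -1 + \frac{1}{2} \left(-4\right) = -1 - 2 = -3$)
$N = \frac{30}{7}$ ($N = 3 - \frac{\left(-3\right) 3}{7} = 3 - - \frac{9}{7} = 3 + \frac{9}{7} = \frac{30}{7} \approx 4.2857$)
$W{\left(B,l \right)} = \frac{30}{7}$
$- 19 W{\left(-3,3 \right)} 16 = \left(-19\right) \frac{30}{7} \cdot 16 = \left(- \frac{570}{7}\right) 16 = - \frac{9120}{7}$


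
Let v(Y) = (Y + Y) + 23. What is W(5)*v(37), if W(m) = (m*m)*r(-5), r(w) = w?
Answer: -12125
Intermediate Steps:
v(Y) = 23 + 2*Y (v(Y) = 2*Y + 23 = 23 + 2*Y)
W(m) = -5*m**2 (W(m) = (m*m)*(-5) = m**2*(-5) = -5*m**2)
W(5)*v(37) = (-5*5**2)*(23 + 2*37) = (-5*25)*(23 + 74) = -125*97 = -12125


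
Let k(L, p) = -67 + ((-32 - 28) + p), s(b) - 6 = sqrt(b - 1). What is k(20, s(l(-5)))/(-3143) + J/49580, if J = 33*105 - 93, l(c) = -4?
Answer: 4149344/38957485 - I*sqrt(5)/3143 ≈ 0.10651 - 0.00071144*I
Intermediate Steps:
s(b) = 6 + sqrt(-1 + b) (s(b) = 6 + sqrt(b - 1) = 6 + sqrt(-1 + b))
J = 3372 (J = 3465 - 93 = 3372)
k(L, p) = -127 + p (k(L, p) = -67 + (-60 + p) = -127 + p)
k(20, s(l(-5)))/(-3143) + J/49580 = (-127 + (6 + sqrt(-1 - 4)))/(-3143) + 3372/49580 = (-127 + (6 + sqrt(-5)))*(-1/3143) + 3372*(1/49580) = (-127 + (6 + I*sqrt(5)))*(-1/3143) + 843/12395 = (-121 + I*sqrt(5))*(-1/3143) + 843/12395 = (121/3143 - I*sqrt(5)/3143) + 843/12395 = 4149344/38957485 - I*sqrt(5)/3143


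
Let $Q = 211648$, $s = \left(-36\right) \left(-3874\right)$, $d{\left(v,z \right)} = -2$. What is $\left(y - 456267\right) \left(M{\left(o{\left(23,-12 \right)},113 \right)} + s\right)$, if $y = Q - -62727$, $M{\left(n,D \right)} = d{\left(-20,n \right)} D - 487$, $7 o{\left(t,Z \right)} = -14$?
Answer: $-25237696892$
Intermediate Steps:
$o{\left(t,Z \right)} = -2$ ($o{\left(t,Z \right)} = \frac{1}{7} \left(-14\right) = -2$)
$s = 139464$
$M{\left(n,D \right)} = -487 - 2 D$ ($M{\left(n,D \right)} = - 2 D - 487 = -487 - 2 D$)
$y = 274375$ ($y = 211648 - -62727 = 211648 + 62727 = 274375$)
$\left(y - 456267\right) \left(M{\left(o{\left(23,-12 \right)},113 \right)} + s\right) = \left(274375 - 456267\right) \left(\left(-487 - 226\right) + 139464\right) = - 181892 \left(\left(-487 - 226\right) + 139464\right) = - 181892 \left(-713 + 139464\right) = \left(-181892\right) 138751 = -25237696892$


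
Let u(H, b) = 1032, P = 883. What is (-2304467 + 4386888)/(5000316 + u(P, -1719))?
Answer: 189311/454668 ≈ 0.41637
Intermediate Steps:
(-2304467 + 4386888)/(5000316 + u(P, -1719)) = (-2304467 + 4386888)/(5000316 + 1032) = 2082421/5001348 = 2082421*(1/5001348) = 189311/454668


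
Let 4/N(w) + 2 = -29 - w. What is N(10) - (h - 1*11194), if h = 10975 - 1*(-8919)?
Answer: -356704/41 ≈ -8700.1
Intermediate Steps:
N(w) = 4/(-31 - w) (N(w) = 4/(-2 + (-29 - w)) = 4/(-31 - w))
h = 19894 (h = 10975 + 8919 = 19894)
N(10) - (h - 1*11194) = -4/(31 + 10) - (19894 - 1*11194) = -4/41 - (19894 - 11194) = -4*1/41 - 1*8700 = -4/41 - 8700 = -356704/41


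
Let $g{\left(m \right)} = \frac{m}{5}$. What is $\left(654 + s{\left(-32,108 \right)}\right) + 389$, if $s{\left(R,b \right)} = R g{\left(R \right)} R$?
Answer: $- \frac{27553}{5} \approx -5510.6$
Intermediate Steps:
$g{\left(m \right)} = \frac{m}{5}$ ($g{\left(m \right)} = m \frac{1}{5} = \frac{m}{5}$)
$s{\left(R,b \right)} = \frac{R^{3}}{5}$ ($s{\left(R,b \right)} = R \frac{R}{5} R = \frac{R^{2}}{5} R = \frac{R^{3}}{5}$)
$\left(654 + s{\left(-32,108 \right)}\right) + 389 = \left(654 + \frac{\left(-32\right)^{3}}{5}\right) + 389 = \left(654 + \frac{1}{5} \left(-32768\right)\right) + 389 = \left(654 - \frac{32768}{5}\right) + 389 = - \frac{29498}{5} + 389 = - \frac{27553}{5}$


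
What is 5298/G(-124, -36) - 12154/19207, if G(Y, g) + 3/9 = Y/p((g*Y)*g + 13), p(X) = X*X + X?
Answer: -3941490134447320384/247976171785267 ≈ -15895.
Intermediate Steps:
p(X) = X + X² (p(X) = X² + X = X + X²)
G(Y, g) = -⅓ + Y/((13 + Y*g²)*(14 + Y*g²)) (G(Y, g) = -⅓ + Y/((((g*Y)*g + 13)*(1 + ((g*Y)*g + 13)))) = -⅓ + Y/((((Y*g)*g + 13)*(1 + ((Y*g)*g + 13)))) = -⅓ + Y/(((Y*g² + 13)*(1 + (Y*g² + 13)))) = -⅓ + Y/(((13 + Y*g²)*(1 + (13 + Y*g²)))) = -⅓ + Y/(((13 + Y*g²)*(14 + Y*g²))) = -⅓ + Y*(1/((13 + Y*g²)*(14 + Y*g²))) = -⅓ + Y/((13 + Y*g²)*(14 + Y*g²)))
5298/G(-124, -36) - 12154/19207 = 5298/(((-124 - (13 - 124*(-36)²)*(14 - 124*(-36)²)/3)/((13 - 124*(-36)²)*(14 - 124*(-36)²)))) - 12154/19207 = 5298/(((-124 - (13 - 124*1296)*(14 - 124*1296)/3)/((13 - 124*1296)*(14 - 124*1296)))) - 12154*1/19207 = 5298/(((-124 - (13 - 160704)*(14 - 160704)/3)/((13 - 160704)*(14 - 160704)))) - 12154/19207 = 5298/(((-124 - ⅓*(-160691)*(-160690))/(-160691*(-160690)))) - 12154/19207 = 5298/((-1/160691*(-1/160690)*(-124 - 25821436790/3))) - 12154/19207 = 5298/((-1/160691*(-1/160690)*(-25821437162/3))) - 12154/19207 = 5298/(-12910718581/38732155185) - 12154/19207 = 5298*(-38732155185/12910718581) - 12154/19207 = -205202958170130/12910718581 - 12154/19207 = -3941490134447320384/247976171785267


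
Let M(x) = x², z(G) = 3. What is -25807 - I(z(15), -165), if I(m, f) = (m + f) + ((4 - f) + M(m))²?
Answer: -57329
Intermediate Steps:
I(m, f) = f + m + (4 + m² - f)² (I(m, f) = (m + f) + ((4 - f) + m²)² = (f + m) + (4 + m² - f)² = f + m + (4 + m² - f)²)
-25807 - I(z(15), -165) = -25807 - (-165 + 3 + (4 + 3² - 1*(-165))²) = -25807 - (-165 + 3 + (4 + 9 + 165)²) = -25807 - (-165 + 3 + 178²) = -25807 - (-165 + 3 + 31684) = -25807 - 1*31522 = -25807 - 31522 = -57329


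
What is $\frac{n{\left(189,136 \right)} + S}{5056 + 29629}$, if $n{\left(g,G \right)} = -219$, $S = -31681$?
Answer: $- \frac{6380}{6937} \approx -0.91971$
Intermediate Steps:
$\frac{n{\left(189,136 \right)} + S}{5056 + 29629} = \frac{-219 - 31681}{5056 + 29629} = - \frac{31900}{34685} = \left(-31900\right) \frac{1}{34685} = - \frac{6380}{6937}$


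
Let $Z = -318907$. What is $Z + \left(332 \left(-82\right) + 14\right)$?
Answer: $-346117$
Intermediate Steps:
$Z + \left(332 \left(-82\right) + 14\right) = -318907 + \left(332 \left(-82\right) + 14\right) = -318907 + \left(-27224 + 14\right) = -318907 - 27210 = -346117$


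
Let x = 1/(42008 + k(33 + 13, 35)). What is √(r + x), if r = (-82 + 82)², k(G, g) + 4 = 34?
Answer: √42038/42038 ≈ 0.0048773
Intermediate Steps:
k(G, g) = 30 (k(G, g) = -4 + 34 = 30)
x = 1/42038 (x = 1/(42008 + 30) = 1/42038 ≈ 2.3788e-5)
r = 0 (r = 0² = 0)
√(r + x) = √(0 + 1/42038) = √(1/42038) = √42038/42038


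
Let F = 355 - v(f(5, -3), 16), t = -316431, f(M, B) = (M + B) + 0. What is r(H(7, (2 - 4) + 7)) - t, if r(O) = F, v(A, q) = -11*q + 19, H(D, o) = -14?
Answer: 316943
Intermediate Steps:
f(M, B) = B + M (f(M, B) = (B + M) + 0 = B + M)
v(A, q) = 19 - 11*q
F = 512 (F = 355 - (19 - 11*16) = 355 - (19 - 176) = 355 - 1*(-157) = 355 + 157 = 512)
r(O) = 512
r(H(7, (2 - 4) + 7)) - t = 512 - 1*(-316431) = 512 + 316431 = 316943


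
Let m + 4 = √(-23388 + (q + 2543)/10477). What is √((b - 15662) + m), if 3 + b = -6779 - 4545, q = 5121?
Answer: √(-2962954910297 + 20954*I*√641790668131)/10477 ≈ 0.46541 + 164.3*I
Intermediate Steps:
b = -11327 (b = -3 + (-6779 - 4545) = -3 - 11324 = -11327)
m = -4 + 2*I*√641790668131/10477 (m = -4 + √(-23388 + (5121 + 2543)/10477) = -4 + √(-23388 + 7664*(1/10477)) = -4 + √(-23388 + 7664/10477) = -4 + √(-245028412/10477) = -4 + 2*I*√641790668131/10477 ≈ -4.0 + 152.93*I)
√((b - 15662) + m) = √((-11327 - 15662) + (-4 + 2*I*√641790668131/10477)) = √(-26989 + (-4 + 2*I*√641790668131/10477)) = √(-26993 + 2*I*√641790668131/10477)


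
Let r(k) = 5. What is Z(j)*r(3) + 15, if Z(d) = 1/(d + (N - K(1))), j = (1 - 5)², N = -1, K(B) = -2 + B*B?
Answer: 245/16 ≈ 15.313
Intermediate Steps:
K(B) = -2 + B²
j = 16 (j = (-4)² = 16)
Z(d) = 1/d (Z(d) = 1/(d + (-1 - (-2 + 1²))) = 1/(d + (-1 - (-2 + 1))) = 1/(d + (-1 - 1*(-1))) = 1/(d + (-1 + 1)) = 1/(d + 0) = 1/d)
Z(j)*r(3) + 15 = 5/16 + 15 = 245/16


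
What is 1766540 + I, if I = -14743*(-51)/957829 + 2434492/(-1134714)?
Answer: 959991838136730487/543430987953 ≈ 1.7665e+6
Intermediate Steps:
I = -739321762133/543430987953 (I = 751893*(1/957829) + 2434492*(-1/1134714) = 751893/957829 - 1217246/567357 = -739321762133/543430987953 ≈ -1.3605)
1766540 + I = 1766540 - 739321762133/543430987953 = 959991838136730487/543430987953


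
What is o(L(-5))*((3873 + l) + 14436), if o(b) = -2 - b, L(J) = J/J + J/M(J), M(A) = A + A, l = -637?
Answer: -61852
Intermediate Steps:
M(A) = 2*A
L(J) = 3/2 (L(J) = J/J + J/((2*J)) = 1 + J*(1/(2*J)) = 1 + ½ = 3/2)
o(L(-5))*((3873 + l) + 14436) = (-2 - 1*3/2)*((3873 - 637) + 14436) = (-2 - 3/2)*(3236 + 14436) = -7/2*17672 = -61852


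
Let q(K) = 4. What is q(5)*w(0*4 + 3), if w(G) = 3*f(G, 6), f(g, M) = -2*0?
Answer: 0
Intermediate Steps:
f(g, M) = 0
w(G) = 0 (w(G) = 3*0 = 0)
q(5)*w(0*4 + 3) = 4*0 = 0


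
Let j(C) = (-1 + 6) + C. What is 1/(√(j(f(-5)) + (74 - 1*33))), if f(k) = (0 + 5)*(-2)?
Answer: ⅙ ≈ 0.16667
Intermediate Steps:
f(k) = -10 (f(k) = 5*(-2) = -10)
j(C) = 5 + C
1/(√(j(f(-5)) + (74 - 1*33))) = 1/(√((5 - 10) + (74 - 1*33))) = 1/(√(-5 + (74 - 33))) = 1/(√(-5 + 41)) = 1/(√36) = 1/6 = ⅙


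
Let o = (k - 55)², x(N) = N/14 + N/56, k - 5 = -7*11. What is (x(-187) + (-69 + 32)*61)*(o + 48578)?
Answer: -8238948189/56 ≈ -1.4712e+8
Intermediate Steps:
k = -72 (k = 5 - 7*11 = 5 - 77 = -72)
x(N) = 5*N/56 (x(N) = N*(1/14) + N*(1/56) = N/14 + N/56 = 5*N/56)
o = 16129 (o = (-72 - 55)² = (-127)² = 16129)
(x(-187) + (-69 + 32)*61)*(o + 48578) = ((5/56)*(-187) + (-69 + 32)*61)*(16129 + 48578) = (-935/56 - 37*61)*64707 = (-935/56 - 2257)*64707 = -127327/56*64707 = -8238948189/56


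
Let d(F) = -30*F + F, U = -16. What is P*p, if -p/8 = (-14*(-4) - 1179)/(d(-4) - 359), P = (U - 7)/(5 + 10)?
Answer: 206632/3645 ≈ 56.689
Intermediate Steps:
d(F) = -29*F
P = -23/15 (P = (-16 - 7)/(5 + 10) = -23/15 ≈ -1.5333)
p = -8984/243 (p = -8*(-14*(-4) - 1179)/(-29*(-4) - 359) = -8*(56 - 1179)/(116 - 359) = -(-8984)/(-243) = -(-8984)*(-1)/243 = -8*1123/243 = -8984/243 ≈ -36.971)
P*p = -23/15*(-8984/243) = 206632/3645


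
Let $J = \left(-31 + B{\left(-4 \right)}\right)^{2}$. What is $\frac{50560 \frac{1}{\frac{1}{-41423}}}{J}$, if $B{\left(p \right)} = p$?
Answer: $- \frac{418869376}{245} \approx -1.7097 \cdot 10^{6}$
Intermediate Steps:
$J = 1225$ ($J = \left(-31 - 4\right)^{2} = \left(-35\right)^{2} = 1225$)
$\frac{50560 \frac{1}{\frac{1}{-41423}}}{J} = \frac{50560 \frac{1}{\frac{1}{-41423}}}{1225} = \frac{50560}{- \frac{1}{41423}} \cdot \frac{1}{1225} = 50560 \left(-41423\right) \frac{1}{1225} = \left(-2094346880\right) \frac{1}{1225} = - \frac{418869376}{245}$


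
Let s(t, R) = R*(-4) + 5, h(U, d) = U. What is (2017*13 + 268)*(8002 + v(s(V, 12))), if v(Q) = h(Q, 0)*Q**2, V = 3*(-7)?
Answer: -1894095945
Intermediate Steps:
V = -21
s(t, R) = 5 - 4*R (s(t, R) = -4*R + 5 = 5 - 4*R)
v(Q) = Q**3 (v(Q) = Q*Q**2 = Q**3)
(2017*13 + 268)*(8002 + v(s(V, 12))) = (2017*13 + 268)*(8002 + (5 - 4*12)**3) = (26221 + 268)*(8002 + (5 - 48)**3) = 26489*(8002 + (-43)**3) = 26489*(8002 - 79507) = 26489*(-71505) = -1894095945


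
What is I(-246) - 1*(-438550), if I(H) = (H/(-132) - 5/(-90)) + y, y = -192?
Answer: 43397632/99 ≈ 4.3836e+5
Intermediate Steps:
I(H) = -3455/18 - H/132 (I(H) = (H/(-132) - 5/(-90)) - 192 = (H*(-1/132) - 5*(-1/90)) - 192 = (-H/132 + 1/18) - 192 = (1/18 - H/132) - 192 = -3455/18 - H/132)
I(-246) - 1*(-438550) = (-3455/18 - 1/132*(-246)) - 1*(-438550) = (-3455/18 + 41/22) + 438550 = -18818/99 + 438550 = 43397632/99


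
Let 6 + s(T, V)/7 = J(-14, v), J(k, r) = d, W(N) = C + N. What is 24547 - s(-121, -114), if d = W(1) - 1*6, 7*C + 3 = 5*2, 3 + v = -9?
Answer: 24617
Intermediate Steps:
v = -12 (v = -3 - 9 = -12)
C = 1 (C = -3/7 + (5*2)/7 = -3/7 + (1/7)*10 = -3/7 + 10/7 = 1)
W(N) = 1 + N
d = -4 (d = (1 + 1) - 1*6 = 2 - 6 = -4)
J(k, r) = -4
s(T, V) = -70 (s(T, V) = -42 + 7*(-4) = -42 - 28 = -70)
24547 - s(-121, -114) = 24547 - 1*(-70) = 24547 + 70 = 24617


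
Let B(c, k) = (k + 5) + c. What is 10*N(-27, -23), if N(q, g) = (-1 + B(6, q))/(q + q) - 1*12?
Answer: -3155/27 ≈ -116.85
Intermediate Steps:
B(c, k) = 5 + c + k (B(c, k) = (5 + k) + c = 5 + c + k)
N(q, g) = -12 + (10 + q)/(2*q) (N(q, g) = (-1 + (5 + 6 + q))/(q + q) - 1*12 = (-1 + (11 + q))/((2*q)) - 12 = (10 + q)*(1/(2*q)) - 12 = (10 + q)/(2*q) - 12 = -12 + (10 + q)/(2*q))
10*N(-27, -23) = 10*(-23/2 + 5/(-27)) = 10*(-23/2 + 5*(-1/27)) = 10*(-23/2 - 5/27) = 10*(-631/54) = -3155/27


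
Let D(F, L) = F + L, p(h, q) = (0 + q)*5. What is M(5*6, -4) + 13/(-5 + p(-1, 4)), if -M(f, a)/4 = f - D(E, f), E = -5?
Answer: -287/15 ≈ -19.133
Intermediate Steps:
p(h, q) = 5*q (p(h, q) = q*5 = 5*q)
M(f, a) = -20 (M(f, a) = -4*(f - (-5 + f)) = -4*(f + (5 - f)) = -4*5 = -20)
M(5*6, -4) + 13/(-5 + p(-1, 4)) = -20 + 13/(-5 + 5*4) = -20 + 13/(-5 + 20) = -20 + 13/15 = -287/15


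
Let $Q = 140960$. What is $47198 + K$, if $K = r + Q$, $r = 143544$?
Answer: $331702$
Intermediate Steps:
$K = 284504$ ($K = 143544 + 140960 = 284504$)
$47198 + K = 47198 + 284504 = 331702$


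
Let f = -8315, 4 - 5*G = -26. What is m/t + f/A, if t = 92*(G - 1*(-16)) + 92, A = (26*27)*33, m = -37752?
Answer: -223039343/12254814 ≈ -18.200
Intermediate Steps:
G = 6 (G = 4/5 - 1/5*(-26) = 4/5 + 26/5 = 6)
A = 23166 (A = 702*33 = 23166)
t = 2116 (t = 92*(6 - 1*(-16)) + 92 = 92*(6 + 16) + 92 = 92*22 + 92 = 2024 + 92 = 2116)
m/t + f/A = -37752/2116 - 8315/23166 = -37752*1/2116 - 8315*1/23166 = -9438/529 - 8315/23166 = -223039343/12254814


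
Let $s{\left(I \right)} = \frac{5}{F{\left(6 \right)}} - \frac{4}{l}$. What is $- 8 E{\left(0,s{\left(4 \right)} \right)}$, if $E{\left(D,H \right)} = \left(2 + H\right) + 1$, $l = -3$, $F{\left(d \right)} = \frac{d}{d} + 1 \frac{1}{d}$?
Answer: $- \frac{1448}{21} \approx -68.952$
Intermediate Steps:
$F{\left(d \right)} = 1 + \frac{1}{d}$
$s{\left(I \right)} = \frac{118}{21}$ ($s{\left(I \right)} = \frac{5}{\frac{1}{6} \left(1 + 6\right)} - \frac{4}{-3} = \frac{5}{\frac{1}{6} \cdot 7} - - \frac{4}{3} = \frac{5}{\frac{7}{6}} + \frac{4}{3} = 5 \cdot \frac{6}{7} + \frac{4}{3} = \frac{30}{7} + \frac{4}{3} = \frac{118}{21}$)
$E{\left(D,H \right)} = 3 + H$
$- 8 E{\left(0,s{\left(4 \right)} \right)} = - 8 \left(3 + \frac{118}{21}\right) = \left(-8\right) \frac{181}{21} = - \frac{1448}{21}$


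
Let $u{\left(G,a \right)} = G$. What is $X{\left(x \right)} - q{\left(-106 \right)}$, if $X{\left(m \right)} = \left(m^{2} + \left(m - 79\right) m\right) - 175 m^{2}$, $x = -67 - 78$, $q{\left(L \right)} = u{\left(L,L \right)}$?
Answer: $-3625764$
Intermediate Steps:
$q{\left(L \right)} = L$
$x = -145$ ($x = -67 - 78 = -145$)
$X{\left(m \right)} = - 174 m^{2} + m \left(-79 + m\right)$ ($X{\left(m \right)} = \left(m^{2} + \left(-79 + m\right) m\right) - 175 m^{2} = \left(m^{2} + m \left(-79 + m\right)\right) - 175 m^{2} = - 174 m^{2} + m \left(-79 + m\right)$)
$X{\left(x \right)} - q{\left(-106 \right)} = \left(-1\right) \left(-145\right) \left(79 + 173 \left(-145\right)\right) - -106 = \left(-1\right) \left(-145\right) \left(79 - 25085\right) + 106 = \left(-1\right) \left(-145\right) \left(-25006\right) + 106 = -3625870 + 106 = -3625764$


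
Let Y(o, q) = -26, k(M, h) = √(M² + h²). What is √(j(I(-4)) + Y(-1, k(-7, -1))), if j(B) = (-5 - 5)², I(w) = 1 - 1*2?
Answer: √74 ≈ 8.6023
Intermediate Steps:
I(w) = -1 (I(w) = 1 - 2 = -1)
j(B) = 100 (j(B) = (-10)² = 100)
√(j(I(-4)) + Y(-1, k(-7, -1))) = √(100 - 26) = √74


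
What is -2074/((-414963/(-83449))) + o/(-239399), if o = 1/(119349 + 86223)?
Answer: -2839193075709105497/6807292517188188 ≈ -417.08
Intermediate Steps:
o = 1/205572 ≈ 4.8645e-6
-2074/((-414963/(-83449))) + o/(-239399) = -2074/((-414963/(-83449))) + (1/205572)/(-239399) = -2074/((-414963*(-1/83449))) + (1/205572)*(-1/239399) = -2074/414963/83449 - 1/49213731228 = -2074*83449/414963 - 1/49213731228 = -173073226/414963 - 1/49213731228 = -2839193075709105497/6807292517188188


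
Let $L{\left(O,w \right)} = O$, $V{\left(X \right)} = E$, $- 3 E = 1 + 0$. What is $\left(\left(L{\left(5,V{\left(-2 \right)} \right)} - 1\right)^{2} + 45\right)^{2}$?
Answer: $3721$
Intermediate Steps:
$E = - \frac{1}{3}$ ($E = - \frac{1 + 0}{3} = \left(- \frac{1}{3}\right) 1 = - \frac{1}{3} \approx -0.33333$)
$V{\left(X \right)} = - \frac{1}{3}$
$\left(\left(L{\left(5,V{\left(-2 \right)} \right)} - 1\right)^{2} + 45\right)^{2} = \left(\left(5 - 1\right)^{2} + 45\right)^{2} = \left(4^{2} + 45\right)^{2} = \left(16 + 45\right)^{2} = 61^{2} = 3721$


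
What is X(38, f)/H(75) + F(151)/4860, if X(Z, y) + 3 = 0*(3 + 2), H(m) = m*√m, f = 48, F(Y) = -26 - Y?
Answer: -59/1620 - √3/375 ≈ -0.041039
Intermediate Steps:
H(m) = m^(3/2)
X(Z, y) = -3 (X(Z, y) = -3 + 0*(3 + 2) = -3 + 0*5 = -3 + 0 = -3)
X(38, f)/H(75) + F(151)/4860 = -3*√3/1125 + (-26 - 1*151)/4860 = -3*√3/1125 + (-26 - 151)*(1/4860) = -√3/375 - 177*1/4860 = -√3/375 - 59/1620 = -59/1620 - √3/375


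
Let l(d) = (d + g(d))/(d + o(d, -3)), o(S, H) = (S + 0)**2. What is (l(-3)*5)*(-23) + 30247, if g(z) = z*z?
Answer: 30132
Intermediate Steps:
g(z) = z**2
o(S, H) = S**2
l(d) = 1 (l(d) = (d + d**2)/(d + d**2) = 1)
(l(-3)*5)*(-23) + 30247 = (1*5)*(-23) + 30247 = 5*(-23) + 30247 = -115 + 30247 = 30132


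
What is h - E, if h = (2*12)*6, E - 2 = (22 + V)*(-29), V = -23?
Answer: 113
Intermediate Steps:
E = 31 (E = 2 + (22 - 23)*(-29) = 2 - 1*(-29) = 2 + 29 = 31)
h = 144 (h = 24*6 = 144)
h - E = 144 - 1*31 = 144 - 31 = 113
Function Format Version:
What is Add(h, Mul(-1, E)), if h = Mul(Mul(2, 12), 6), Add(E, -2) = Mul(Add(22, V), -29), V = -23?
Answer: 113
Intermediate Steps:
E = 31 (E = Add(2, Mul(Add(22, -23), -29)) = Add(2, Mul(-1, -29)) = Add(2, 29) = 31)
h = 144 (h = Mul(24, 6) = 144)
Add(h, Mul(-1, E)) = Add(144, Mul(-1, 31)) = Add(144, -31) = 113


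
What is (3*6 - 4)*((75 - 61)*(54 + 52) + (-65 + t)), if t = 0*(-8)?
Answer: 19866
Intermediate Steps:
t = 0
(3*6 - 4)*((75 - 61)*(54 + 52) + (-65 + t)) = (3*6 - 4)*((75 - 61)*(54 + 52) + (-65 + 0)) = (18 - 4)*(14*106 - 65) = 14*(1484 - 65) = 14*1419 = 19866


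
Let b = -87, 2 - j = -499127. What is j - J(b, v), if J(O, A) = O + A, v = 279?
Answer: 498937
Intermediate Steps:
j = 499129 (j = 2 - 1*(-499127) = 2 + 499127 = 499129)
J(O, A) = A + O
j - J(b, v) = 499129 - (279 - 87) = 499129 - 1*192 = 499129 - 192 = 498937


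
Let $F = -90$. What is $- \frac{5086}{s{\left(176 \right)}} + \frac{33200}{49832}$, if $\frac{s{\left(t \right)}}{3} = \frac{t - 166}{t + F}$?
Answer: $- \frac{1362207592}{93435} \approx -14579.0$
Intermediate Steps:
$s{\left(t \right)} = \frac{3 \left(-166 + t\right)}{-90 + t}$ ($s{\left(t \right)} = 3 \frac{t - 166}{t - 90} = 3 \frac{-166 + t}{-90 + t} = \frac{3 \left(-166 + t\right)}{-90 + t}$)
$- \frac{5086}{s{\left(176 \right)}} + \frac{33200}{49832} = - \frac{5086}{3 \frac{1}{-90 + 176} \left(-166 + 176\right)} + \frac{33200}{49832} = - \frac{5086}{3 \cdot \frac{1}{86} \cdot 10} + 33200 \cdot \frac{1}{49832} = - \frac{5086}{3 \cdot \frac{1}{86} \cdot 10} + \frac{4150}{6229} = - \frac{5086}{\frac{15}{43}} + \frac{4150}{6229} = \left(-5086\right) \frac{43}{15} + \frac{4150}{6229} = - \frac{218698}{15} + \frac{4150}{6229} = - \frac{1362207592}{93435}$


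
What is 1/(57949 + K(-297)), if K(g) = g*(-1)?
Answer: 1/58246 ≈ 1.7169e-5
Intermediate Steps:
K(g) = -g
1/(57949 + K(-297)) = 1/(57949 - 1*(-297)) = 1/(57949 + 297) = 1/58246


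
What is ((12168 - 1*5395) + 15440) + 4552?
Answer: 26765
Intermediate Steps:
((12168 - 1*5395) + 15440) + 4552 = ((12168 - 5395) + 15440) + 4552 = (6773 + 15440) + 4552 = 22213 + 4552 = 26765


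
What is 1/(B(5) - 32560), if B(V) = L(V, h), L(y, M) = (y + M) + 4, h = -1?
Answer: -1/32552 ≈ -3.0720e-5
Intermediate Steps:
L(y, M) = 4 + M + y (L(y, M) = (M + y) + 4 = 4 + M + y)
B(V) = 3 + V (B(V) = 4 - 1 + V = 3 + V)
1/(B(5) - 32560) = 1/((3 + 5) - 32560) = 1/(8 - 32560) = 1/(-32552) = -1/32552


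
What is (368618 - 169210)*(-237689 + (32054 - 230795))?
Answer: -87027633440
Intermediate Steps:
(368618 - 169210)*(-237689 + (32054 - 230795)) = 199408*(-237689 - 198741) = 199408*(-436430) = -87027633440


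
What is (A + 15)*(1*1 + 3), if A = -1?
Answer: 56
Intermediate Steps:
(A + 15)*(1*1 + 3) = (-1 + 15)*(1*1 + 3) = 14*(1 + 3) = 14*4 = 56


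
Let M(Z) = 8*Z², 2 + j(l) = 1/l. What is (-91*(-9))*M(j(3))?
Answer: 18200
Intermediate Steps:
j(l) = -2 + 1/l
(-91*(-9))*M(j(3)) = (-91*(-9))*(8*(-2 + 1/3)²) = 819*(8*(-2 + ⅓)²) = 819*(8*(-5/3)²) = 819*(8*(25/9)) = 819*(200/9) = 18200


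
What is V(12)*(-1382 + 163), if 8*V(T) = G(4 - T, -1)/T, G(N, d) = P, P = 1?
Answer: -1219/96 ≈ -12.698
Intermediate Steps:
G(N, d) = 1
V(T) = 1/(8*T) (V(T) = (1/T)/8 = 1/(8*T))
V(12)*(-1382 + 163) = ((1/8)/12)*(-1382 + 163) = ((1/8)*(1/12))*(-1219) = (1/96)*(-1219) = -1219/96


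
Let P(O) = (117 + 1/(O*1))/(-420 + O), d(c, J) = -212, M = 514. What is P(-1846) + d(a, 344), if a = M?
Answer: -887019613/4183036 ≈ -212.05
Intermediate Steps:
a = 514
P(O) = (117 + 1/O)/(-420 + O)
P(-1846) + d(a, 344) = (1 + 117*(-1846))/((-1846)*(-420 - 1846)) - 212 = -1/1846*(1 - 215982)/(-2266) - 212 = -1/1846*(-1/2266)*(-215981) - 212 = -215981/4183036 - 212 = -887019613/4183036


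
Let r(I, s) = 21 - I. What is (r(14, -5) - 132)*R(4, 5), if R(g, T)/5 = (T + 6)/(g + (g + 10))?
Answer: -6875/18 ≈ -381.94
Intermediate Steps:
R(g, T) = 5*(6 + T)/(10 + 2*g) (R(g, T) = 5*((T + 6)/(g + (g + 10))) = 5*((6 + T)/(g + (10 + g))) = 5*((6 + T)/(10 + 2*g)) = 5*(6 + T)/(10 + 2*g))
(r(14, -5) - 132)*R(4, 5) = ((21 - 1*14) - 132)*(5*(6 + 5)/(2*(5 + 4))) = ((21 - 14) - 132)*((5/2)*11/9) = (7 - 132)*((5/2)*(⅑)*11) = -125*55/18 = -6875/18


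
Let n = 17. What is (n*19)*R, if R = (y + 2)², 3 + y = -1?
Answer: 1292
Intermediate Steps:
y = -4 (y = -3 - 1 = -4)
R = 4 (R = (-4 + 2)² = (-2)² = 4)
(n*19)*R = (17*19)*4 = 323*4 = 1292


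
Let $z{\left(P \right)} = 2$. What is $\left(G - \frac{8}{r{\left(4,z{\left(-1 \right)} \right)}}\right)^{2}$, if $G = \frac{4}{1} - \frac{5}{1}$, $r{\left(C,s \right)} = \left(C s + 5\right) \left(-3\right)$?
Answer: $\frac{961}{1521} \approx 0.63182$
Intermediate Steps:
$r{\left(C,s \right)} = -15 - 3 C s$ ($r{\left(C,s \right)} = \left(5 + C s\right) \left(-3\right) = -15 - 3 C s$)
$G = -1$ ($G = 4 \cdot 1 - 5 = 4 - 5 = -1$)
$\left(G - \frac{8}{r{\left(4,z{\left(-1 \right)} \right)}}\right)^{2} = \left(-1 - \frac{8}{-15 - 12 \cdot 2}\right)^{2} = \left(-1 - \frac{8}{-15 - 24}\right)^{2} = \left(-1 - \frac{8}{-39}\right)^{2} = \left(-1 - - \frac{8}{39}\right)^{2} = \left(-1 + \frac{8}{39}\right)^{2} = \left(- \frac{31}{39}\right)^{2} = \frac{961}{1521}$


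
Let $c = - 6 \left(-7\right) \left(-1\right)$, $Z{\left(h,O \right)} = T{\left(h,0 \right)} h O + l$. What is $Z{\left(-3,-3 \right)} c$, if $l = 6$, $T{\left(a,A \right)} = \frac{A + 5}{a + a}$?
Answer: $63$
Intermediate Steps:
$T{\left(a,A \right)} = \frac{5 + A}{2 a}$
$Z{\left(h,O \right)} = 6 + \frac{5 O}{2}$ ($Z{\left(h,O \right)} = \frac{5 + 0}{2 h} h O + 6 = \frac{1}{2} \frac{1}{h} 5 h O + 6 = \frac{5}{2 h} h O + 6 = \frac{5 O}{2} + 6 = 6 + \frac{5 O}{2}$)
$c = -42$ ($c = - \left(-42\right) \left(-1\right) = \left(-1\right) 42 = -42$)
$Z{\left(-3,-3 \right)} c = \left(6 + \frac{5}{2} \left(-3\right)\right) \left(-42\right) = \left(6 - \frac{15}{2}\right) \left(-42\right) = \left(- \frac{3}{2}\right) \left(-42\right) = 63$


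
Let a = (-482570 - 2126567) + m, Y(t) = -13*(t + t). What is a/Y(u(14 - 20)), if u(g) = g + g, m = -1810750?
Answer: -4419887/312 ≈ -14166.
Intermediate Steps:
u(g) = 2*g
Y(t) = -26*t
a = -4419887 (a = (-482570 - 2126567) - 1810750 = -2609137 - 1810750 = -4419887)
a/Y(u(14 - 20)) = -4419887*(-1/(52*(14 - 20))) = -4419887/((-52*(-6))) = -4419887/((-26*(-12))) = -4419887/312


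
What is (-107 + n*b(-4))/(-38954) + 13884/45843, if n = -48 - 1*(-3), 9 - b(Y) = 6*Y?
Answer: 102303232/297628037 ≈ 0.34373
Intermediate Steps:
b(Y) = 9 - 6*Y
n = -45 (n = -48 + 3 = -45)
(-107 + n*b(-4))/(-38954) + 13884/45843 = (-107 - 45*(9 - 6*(-4)))/(-38954) + 13884/45843 = (-107 - 45*(9 + 24))*(-1/38954) + 13884*(1/45843) = (-107 - 45*33)*(-1/38954) + 4628/15281 = (-107 - 1485)*(-1/38954) + 4628/15281 = -1592*(-1/38954) + 4628/15281 = 796/19477 + 4628/15281 = 102303232/297628037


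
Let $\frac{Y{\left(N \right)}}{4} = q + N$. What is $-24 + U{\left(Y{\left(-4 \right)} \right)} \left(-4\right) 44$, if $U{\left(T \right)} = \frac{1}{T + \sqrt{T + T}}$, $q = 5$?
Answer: $-112 + 44 \sqrt{2} \approx -49.775$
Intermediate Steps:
$Y{\left(N \right)} = 20 + 4 N$ ($Y{\left(N \right)} = 4 \left(5 + N\right) = 20 + 4 N$)
$U{\left(T \right)} = \frac{1}{T + \sqrt{2} \sqrt{T}}$ ($U{\left(T \right)} = \frac{1}{T + \sqrt{2 T}} = \frac{1}{T + \sqrt{2} \sqrt{T}}$)
$-24 + U{\left(Y{\left(-4 \right)} \right)} \left(-4\right) 44 = -24 + \frac{1}{\left(20 + 4 \left(-4\right)\right) + \sqrt{2} \sqrt{20 + 4 \left(-4\right)}} \left(-4\right) 44 = -24 + \frac{1}{\left(20 - 16\right) + \sqrt{2} \sqrt{20 - 16}} \left(-4\right) 44 = -24 + \frac{1}{4 + \sqrt{2} \sqrt{4}} \left(-4\right) 44 = -24 + \frac{1}{4 + \sqrt{2} \cdot 2} \left(-4\right) 44 = -24 + \frac{1}{4 + 2 \sqrt{2}} \left(-4\right) 44 = -24 + - \frac{4}{4 + 2 \sqrt{2}} \cdot 44 = -24 - \frac{176}{4 + 2 \sqrt{2}}$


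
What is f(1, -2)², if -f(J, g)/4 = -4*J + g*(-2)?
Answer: 0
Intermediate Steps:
f(J, g) = 8*g + 16*J (f(J, g) = -4*(-4*J + g*(-2)) = -4*(-4*J - 2*g) = 8*g + 16*J)
f(1, -2)² = (8*(-2) + 16*1)² = (-16 + 16)² = 0² = 0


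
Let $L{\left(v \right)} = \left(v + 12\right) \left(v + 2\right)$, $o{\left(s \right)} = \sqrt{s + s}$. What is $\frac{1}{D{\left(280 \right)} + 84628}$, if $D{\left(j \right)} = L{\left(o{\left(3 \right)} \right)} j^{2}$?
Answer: $- \frac{609157}{322799637404} + \frac{68600 \sqrt{6}}{80699909351} \approx 1.9511 \cdot 10^{-7}$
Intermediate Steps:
$o{\left(s \right)} = \sqrt{2} \sqrt{s}$ ($o{\left(s \right)} = \sqrt{2 s} = \sqrt{2} \sqrt{s}$)
$L{\left(v \right)} = \left(2 + v\right) \left(12 + v\right)$ ($L{\left(v \right)} = \left(12 + v\right) \left(2 + v\right) = \left(2 + v\right) \left(12 + v\right)$)
$D{\left(j \right)} = j^{2} \left(30 + 14 \sqrt{6}\right)$ ($D{\left(j \right)} = \left(24 + \left(\sqrt{2} \sqrt{3}\right)^{2} + 14 \sqrt{2} \sqrt{3}\right) j^{2} = \left(24 + \left(\sqrt{6}\right)^{2} + 14 \sqrt{6}\right) j^{2} = \left(24 + 6 + 14 \sqrt{6}\right) j^{2} = \left(30 + 14 \sqrt{6}\right) j^{2} = j^{2} \left(30 + 14 \sqrt{6}\right)$)
$\frac{1}{D{\left(280 \right)} + 84628} = \frac{1}{280^{2} \left(30 + 14 \sqrt{6}\right) + 84628} = \frac{1}{78400 \left(30 + 14 \sqrt{6}\right) + 84628} = \frac{1}{\left(2352000 + 1097600 \sqrt{6}\right) + 84628} = \frac{1}{2436628 + 1097600 \sqrt{6}}$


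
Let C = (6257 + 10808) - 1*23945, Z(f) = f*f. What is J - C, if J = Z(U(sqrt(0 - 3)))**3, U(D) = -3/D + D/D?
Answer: 6944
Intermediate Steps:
U(D) = 1 - 3/D (U(D) = -3/D + 1 = 1 - 3/D)
Z(f) = f**2
J = -(-3 + I*sqrt(3))**6/27 (J = (((-3 + sqrt(0 - 3))/(sqrt(0 - 3)))**2)**3 = (((-3 + sqrt(-3))/(sqrt(-3)))**2)**3 = (((-3 + I*sqrt(3))/((I*sqrt(3))))**2)**3 = (((-I*sqrt(3)/3)*(-3 + I*sqrt(3)))**2)**3 = ((-I*sqrt(3)*(-3 + I*sqrt(3))/3)**2)**3 = (-(-3 + I*sqrt(3))**2/3)**3 = -(-3 + I*sqrt(3))**6/27 ≈ 64.0 + 2.228e-13*I)
C = -6880 (C = 17065 - 23945 = -6880)
J - C = 64 - 1*(-6880) = 64 + 6880 = 6944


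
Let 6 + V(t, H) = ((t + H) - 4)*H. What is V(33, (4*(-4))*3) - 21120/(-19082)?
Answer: 8654706/9541 ≈ 907.11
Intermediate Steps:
V(t, H) = -6 + H*(-4 + H + t) (V(t, H) = -6 + ((t + H) - 4)*H = -6 + ((H + t) - 4)*H = -6 + (-4 + H + t)*H = -6 + H*(-4 + H + t))
V(33, (4*(-4))*3) - 21120/(-19082) = (-6 + ((4*(-4))*3)**2 - 4*4*(-4)*3 + ((4*(-4))*3)*33) - 21120/(-19082) = (-6 + (-16*3)**2 - (-64)*3 - 16*3*33) - 21120*(-1/19082) = (-6 + (-48)**2 - 4*(-48) - 48*33) + 10560/9541 = (-6 + 2304 + 192 - 1584) + 10560/9541 = 906 + 10560/9541 = 8654706/9541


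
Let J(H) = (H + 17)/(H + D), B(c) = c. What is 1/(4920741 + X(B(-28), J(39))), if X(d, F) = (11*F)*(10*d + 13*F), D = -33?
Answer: 9/44140061 ≈ 2.0390e-7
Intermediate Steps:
J(H) = (17 + H)/(-33 + H) (J(H) = (H + 17)/(H - 33) = (17 + H)/(-33 + H))
X(d, F) = 11*F*(10*d + 13*F)
1/(4920741 + X(B(-28), J(39))) = 1/(4920741 + 11*((17 + 39)/(-33 + 39))*(10*(-28) + 13*((17 + 39)/(-33 + 39)))) = 1/(4920741 + 11*(56/6)*(-280 + 13*(56/6))) = 1/(4920741 + 11*((⅙)*56)*(-280 + 13*((⅙)*56))) = 1/(4920741 + 11*(28/3)*(-280 + 13*(28/3))) = 1/(4920741 + 11*(28/3)*(-280 + 364/3)) = 1/(4920741 + 11*(28/3)*(-476/3)) = 1/(4920741 - 146608/9) = 1/(44140061/9) = 9/44140061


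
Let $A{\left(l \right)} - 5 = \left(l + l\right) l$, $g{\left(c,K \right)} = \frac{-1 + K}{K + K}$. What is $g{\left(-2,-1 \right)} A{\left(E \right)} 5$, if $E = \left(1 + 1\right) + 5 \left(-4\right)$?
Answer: $3265$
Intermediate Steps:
$g{\left(c,K \right)} = \frac{-1 + K}{2 K}$
$E = -18$ ($E = 2 - 20 = -18$)
$A{\left(l \right)} = 5 + 2 l^{2}$ ($A{\left(l \right)} = 5 + \left(l + l\right) l = 5 + 2 l l = 5 + 2 l^{2}$)
$g{\left(-2,-1 \right)} A{\left(E \right)} 5 = \frac{-1 - 1}{2 \left(-1\right)} \left(5 + 2 \left(-18\right)^{2}\right) 5 = \frac{1}{2} \left(-1\right) \left(-2\right) \left(5 + 2 \cdot 324\right) 5 = 1 \left(5 + 648\right) 5 = 1 \cdot 653 \cdot 5 = 653 \cdot 5 = 3265$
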